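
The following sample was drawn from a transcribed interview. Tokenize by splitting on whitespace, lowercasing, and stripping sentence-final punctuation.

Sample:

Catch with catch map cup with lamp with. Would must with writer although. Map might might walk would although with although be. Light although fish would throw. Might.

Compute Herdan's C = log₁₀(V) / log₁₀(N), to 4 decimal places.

0.8127

N = 28, V = 15.
log₁₀(V) = 1.176091, log₁₀(N) = 1.447158
C = 1.176091 / 1.447158 = 0.8127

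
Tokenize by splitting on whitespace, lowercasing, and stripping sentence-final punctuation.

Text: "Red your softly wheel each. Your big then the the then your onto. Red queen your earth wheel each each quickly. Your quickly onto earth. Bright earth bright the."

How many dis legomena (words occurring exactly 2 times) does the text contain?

6

Frequencies: your:5, each:3, the:3, earth:3, red:2, wheel:2, then:2, onto:2, quickly:2, bright:2, softly:1, big:1, queen:1
Words with frequency 2: bright, onto, quickly, red, then, wheel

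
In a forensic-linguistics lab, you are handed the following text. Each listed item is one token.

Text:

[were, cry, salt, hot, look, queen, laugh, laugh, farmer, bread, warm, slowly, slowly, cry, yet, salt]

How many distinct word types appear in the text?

12

Distinct types: {bread, cry, farmer, hot, laugh, look, queen, salt, slowly, warm, were, yet}
V = 12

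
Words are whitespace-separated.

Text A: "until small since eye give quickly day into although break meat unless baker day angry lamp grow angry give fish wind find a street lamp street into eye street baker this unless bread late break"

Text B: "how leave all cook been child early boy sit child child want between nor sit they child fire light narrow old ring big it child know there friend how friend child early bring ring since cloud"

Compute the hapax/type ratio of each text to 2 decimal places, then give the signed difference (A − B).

-0.19

A: hapax=14, V=24, ratio=0.58
B: hapax=20, V=26, ratio=0.77
Difference = 0.58 − 0.77 = -0.19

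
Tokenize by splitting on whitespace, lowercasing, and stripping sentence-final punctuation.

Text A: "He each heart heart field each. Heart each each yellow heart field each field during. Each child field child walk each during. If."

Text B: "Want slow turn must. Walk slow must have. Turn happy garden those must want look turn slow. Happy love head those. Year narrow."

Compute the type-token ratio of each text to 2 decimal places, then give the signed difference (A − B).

TTR(A) = 9/23 = 0.39
TTR(B) = 14/23 = 0.61
Difference = 0.39 − 0.61 = -0.22

-0.22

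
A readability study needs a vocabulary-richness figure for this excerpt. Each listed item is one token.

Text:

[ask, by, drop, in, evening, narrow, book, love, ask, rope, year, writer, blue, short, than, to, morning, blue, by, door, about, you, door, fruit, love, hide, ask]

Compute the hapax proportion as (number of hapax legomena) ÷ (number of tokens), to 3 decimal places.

Frequencies: ask:3, by:2, love:2, blue:2, door:2, drop:1, in:1, evening:1, narrow:1, book:1, rope:1, year:1, writer:1, short:1, than:1, to:1, morning:1, about:1, you:1, fruit:1, … (1 more, each freq 1)
Hapax count = 16; token count = 27.
Ratio = 16 / 27 = 0.593

0.593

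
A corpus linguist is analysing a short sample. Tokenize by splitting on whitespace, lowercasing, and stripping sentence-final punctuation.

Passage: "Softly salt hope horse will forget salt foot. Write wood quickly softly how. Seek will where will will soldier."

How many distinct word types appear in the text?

14

Distinct types: {foot, forget, hope, horse, how, quickly, salt, seek, softly, soldier, where, will, wood, write}
V = 14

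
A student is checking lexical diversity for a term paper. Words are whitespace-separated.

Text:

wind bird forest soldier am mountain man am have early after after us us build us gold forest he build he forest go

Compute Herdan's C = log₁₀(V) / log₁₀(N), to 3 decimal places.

N = 23, V = 15.
log₁₀(V) = 1.176091, log₁₀(N) = 1.361728
C = 1.176091 / 1.361728 = 0.864

0.864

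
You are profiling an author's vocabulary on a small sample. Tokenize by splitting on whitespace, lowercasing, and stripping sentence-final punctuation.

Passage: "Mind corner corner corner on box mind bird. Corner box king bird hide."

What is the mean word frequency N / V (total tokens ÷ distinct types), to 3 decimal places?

1.857

N = 13 tokens, V = 7 types.
Mean frequency = N / V = 13 / 7 = 1.857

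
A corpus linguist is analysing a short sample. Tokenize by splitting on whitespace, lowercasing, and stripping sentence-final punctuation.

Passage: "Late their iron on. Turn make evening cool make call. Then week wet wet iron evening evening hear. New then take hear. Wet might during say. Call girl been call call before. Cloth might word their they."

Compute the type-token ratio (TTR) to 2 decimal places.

0.65

N = 37 tokens, V = 24 types.
TTR = V / N = 24 / 37 = 0.65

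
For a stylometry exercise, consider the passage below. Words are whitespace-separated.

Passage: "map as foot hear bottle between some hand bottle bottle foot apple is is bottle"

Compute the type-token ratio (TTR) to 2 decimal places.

0.67

N = 15 tokens, V = 10 types.
TTR = V / N = 10 / 15 = 0.67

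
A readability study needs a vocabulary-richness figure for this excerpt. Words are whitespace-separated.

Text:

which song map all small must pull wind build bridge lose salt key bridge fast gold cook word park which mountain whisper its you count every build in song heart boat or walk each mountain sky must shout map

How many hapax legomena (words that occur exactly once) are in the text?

25

Frequencies: which:2, song:2, map:2, must:2, build:2, bridge:2, mountain:2, all:1, small:1, pull:1, wind:1, lose:1, salt:1, key:1, fast:1, gold:1, cook:1, word:1, park:1, whisper:1, … (12 more, each freq 1)
Hapax (freq=1): all, boat, cook, count, each, every, fast, gold, heart, in, its, key, lose, or, park, pull, salt, shout, sky, small, walk, whisper, wind, word, you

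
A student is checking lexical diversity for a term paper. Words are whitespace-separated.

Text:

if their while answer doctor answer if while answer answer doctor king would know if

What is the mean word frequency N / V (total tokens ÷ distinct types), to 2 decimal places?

1.88

N = 15 tokens, V = 8 types.
Mean frequency = N / V = 15 / 8 = 1.88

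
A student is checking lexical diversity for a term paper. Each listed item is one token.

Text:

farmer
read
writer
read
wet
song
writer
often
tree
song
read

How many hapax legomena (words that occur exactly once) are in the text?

4

Frequencies: read:3, writer:2, song:2, farmer:1, wet:1, often:1, tree:1
Hapax (freq=1): farmer, often, tree, wet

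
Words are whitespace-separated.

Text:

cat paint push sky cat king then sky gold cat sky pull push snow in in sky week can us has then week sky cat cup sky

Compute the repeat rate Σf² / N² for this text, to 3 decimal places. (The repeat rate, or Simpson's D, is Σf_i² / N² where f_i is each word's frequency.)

Frequencies: sky:6, cat:4, push:2, then:2, in:2, week:2, paint:1, king:1, gold:1, pull:1, snow:1, can:1, us:1, has:1, cup:1
Σf² = 77; N² = 729
Repeat rate = 77 / 729 = 0.106

0.106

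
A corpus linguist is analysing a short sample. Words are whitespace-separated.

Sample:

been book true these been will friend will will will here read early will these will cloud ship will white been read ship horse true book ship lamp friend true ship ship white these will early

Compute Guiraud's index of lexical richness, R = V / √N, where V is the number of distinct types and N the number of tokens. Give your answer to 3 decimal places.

2.333

N = 36, V = 14.
√N = 6.000000
R = 14 / 6.000000 = 2.333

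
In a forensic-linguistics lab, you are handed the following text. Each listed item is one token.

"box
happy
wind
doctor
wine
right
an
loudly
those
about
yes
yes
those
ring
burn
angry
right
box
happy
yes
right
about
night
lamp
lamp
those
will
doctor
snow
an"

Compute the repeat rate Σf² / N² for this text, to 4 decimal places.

Frequencies: right:3, those:3, yes:3, box:2, happy:2, doctor:2, an:2, about:2, lamp:2, wind:1, wine:1, loudly:1, ring:1, burn:1, angry:1, night:1, will:1, snow:1
Σf² = 60; N² = 900
Repeat rate = 60 / 900 = 0.0667

0.0667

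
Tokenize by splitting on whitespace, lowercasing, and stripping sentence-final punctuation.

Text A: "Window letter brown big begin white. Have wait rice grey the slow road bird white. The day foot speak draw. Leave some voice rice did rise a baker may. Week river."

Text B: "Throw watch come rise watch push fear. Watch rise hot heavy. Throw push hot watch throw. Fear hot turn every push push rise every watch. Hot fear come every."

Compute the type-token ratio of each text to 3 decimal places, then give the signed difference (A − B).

0.558

TTR(A) = 28/31 = 0.903
TTR(B) = 10/29 = 0.345
Difference = 0.903 − 0.345 = 0.558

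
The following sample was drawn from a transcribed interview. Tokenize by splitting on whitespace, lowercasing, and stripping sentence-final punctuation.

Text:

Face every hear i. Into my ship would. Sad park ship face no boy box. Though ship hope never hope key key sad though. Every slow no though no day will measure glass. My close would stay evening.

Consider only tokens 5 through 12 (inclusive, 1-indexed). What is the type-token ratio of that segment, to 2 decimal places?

0.88

Segment tokens 5–12: into, my, ship, would, sad, park, ship, face
Segment N = 8, segment V = 7.
TTR = 7 / 8 = 0.88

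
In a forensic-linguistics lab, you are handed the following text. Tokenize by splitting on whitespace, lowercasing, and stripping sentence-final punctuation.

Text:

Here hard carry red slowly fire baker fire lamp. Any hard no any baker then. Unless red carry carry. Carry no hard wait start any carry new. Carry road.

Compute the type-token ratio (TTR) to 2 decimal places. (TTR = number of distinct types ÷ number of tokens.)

0.55

N = 29 tokens, V = 16 types.
TTR = V / N = 16 / 29 = 0.55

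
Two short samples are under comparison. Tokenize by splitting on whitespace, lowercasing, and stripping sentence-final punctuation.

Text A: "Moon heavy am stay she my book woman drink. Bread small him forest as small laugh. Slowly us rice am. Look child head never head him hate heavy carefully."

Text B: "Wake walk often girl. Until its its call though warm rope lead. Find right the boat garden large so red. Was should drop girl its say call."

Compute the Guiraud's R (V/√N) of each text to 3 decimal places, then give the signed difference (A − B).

A: V=24, N=29, R=4.457
B: V=23, N=27, R=4.426
Difference = 4.457 − 4.426 = 0.031

0.031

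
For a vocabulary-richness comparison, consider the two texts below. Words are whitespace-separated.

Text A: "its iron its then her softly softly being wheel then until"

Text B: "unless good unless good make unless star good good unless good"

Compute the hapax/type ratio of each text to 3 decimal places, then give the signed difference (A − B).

A: hapax=5, V=8, ratio=0.625
B: hapax=2, V=4, ratio=0.500
Difference = 0.625 − 0.500 = 0.125

0.125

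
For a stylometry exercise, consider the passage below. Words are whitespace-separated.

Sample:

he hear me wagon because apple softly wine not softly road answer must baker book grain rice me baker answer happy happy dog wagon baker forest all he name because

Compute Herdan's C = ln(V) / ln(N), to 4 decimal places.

0.8951

N = 30, V = 21.
ln(V) = 3.044522, ln(N) = 3.401197
C = 3.044522 / 3.401197 = 0.8951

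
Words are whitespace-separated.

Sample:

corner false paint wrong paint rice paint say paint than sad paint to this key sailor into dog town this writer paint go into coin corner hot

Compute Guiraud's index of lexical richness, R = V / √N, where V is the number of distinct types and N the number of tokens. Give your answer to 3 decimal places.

3.657

N = 27, V = 19.
√N = 5.196152
R = 19 / 5.196152 = 3.657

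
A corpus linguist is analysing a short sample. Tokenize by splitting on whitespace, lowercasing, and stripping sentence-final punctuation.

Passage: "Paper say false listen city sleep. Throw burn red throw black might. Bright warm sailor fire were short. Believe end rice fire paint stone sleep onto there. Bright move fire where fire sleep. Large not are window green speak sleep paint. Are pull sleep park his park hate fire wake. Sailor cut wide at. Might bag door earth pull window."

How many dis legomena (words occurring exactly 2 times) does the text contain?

Frequencies: sleep:5, fire:5, throw:2, might:2, bright:2, sailor:2, paint:2, are:2, window:2, pull:2, park:2, paper:1, say:1, false:1, listen:1, city:1, burn:1, red:1, black:1, warm:1, … (23 more, each freq 1)
Words with frequency 2: are, bright, might, paint, park, pull, sailor, throw, window

9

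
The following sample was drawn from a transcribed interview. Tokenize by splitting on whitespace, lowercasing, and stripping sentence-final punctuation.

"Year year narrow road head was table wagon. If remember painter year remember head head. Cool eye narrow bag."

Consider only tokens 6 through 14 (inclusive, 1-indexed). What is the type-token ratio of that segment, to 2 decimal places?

0.89

Segment tokens 6–14: was, table, wagon, if, remember, painter, year, remember, head
Segment N = 9, segment V = 8.
TTR = 8 / 9 = 0.89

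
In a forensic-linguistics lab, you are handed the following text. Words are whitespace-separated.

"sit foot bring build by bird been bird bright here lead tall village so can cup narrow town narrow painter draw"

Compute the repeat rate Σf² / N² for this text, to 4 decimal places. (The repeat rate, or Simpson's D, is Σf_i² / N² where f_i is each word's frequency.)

0.0567

Frequencies: bird:2, narrow:2, sit:1, foot:1, bring:1, build:1, by:1, been:1, bright:1, here:1, lead:1, tall:1, village:1, so:1, can:1, cup:1, town:1, painter:1, draw:1
Σf² = 25; N² = 441
Repeat rate = 25 / 441 = 0.0567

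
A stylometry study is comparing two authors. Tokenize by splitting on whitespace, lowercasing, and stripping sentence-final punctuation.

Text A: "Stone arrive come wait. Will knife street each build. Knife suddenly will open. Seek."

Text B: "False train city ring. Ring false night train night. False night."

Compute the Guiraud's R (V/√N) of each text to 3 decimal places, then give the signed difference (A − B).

1.699

A: V=12, N=14, R=3.207
B: V=5, N=11, R=1.508
Difference = 3.207 − 1.508 = 1.699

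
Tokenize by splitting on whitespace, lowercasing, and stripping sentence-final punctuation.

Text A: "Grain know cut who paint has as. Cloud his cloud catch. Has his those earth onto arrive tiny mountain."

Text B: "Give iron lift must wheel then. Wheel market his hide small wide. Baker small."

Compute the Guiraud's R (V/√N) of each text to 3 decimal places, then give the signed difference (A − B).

0.464

A: V=16, N=19, R=3.671
B: V=12, N=14, R=3.207
Difference = 3.671 − 3.207 = 0.464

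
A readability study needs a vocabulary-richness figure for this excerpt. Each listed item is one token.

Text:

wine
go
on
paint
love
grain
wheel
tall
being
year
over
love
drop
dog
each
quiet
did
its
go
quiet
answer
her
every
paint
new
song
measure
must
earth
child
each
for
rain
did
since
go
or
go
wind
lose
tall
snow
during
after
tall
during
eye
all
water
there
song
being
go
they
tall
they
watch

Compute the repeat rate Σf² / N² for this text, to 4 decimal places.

Frequencies: go:5, tall:4, paint:2, love:2, being:2, each:2, quiet:2, did:2, song:2, during:2, they:2, wine:1, on:1, grain:1, wheel:1, year:1, over:1, drop:1, dog:1, its:1, … (21 more, each freq 1)
Σf² = 107; N² = 3249
Repeat rate = 107 / 3249 = 0.0329

0.0329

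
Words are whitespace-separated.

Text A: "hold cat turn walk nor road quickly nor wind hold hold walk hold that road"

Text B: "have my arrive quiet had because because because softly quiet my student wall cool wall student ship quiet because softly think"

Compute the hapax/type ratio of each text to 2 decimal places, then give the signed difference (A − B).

A: hapax=5, V=9, ratio=0.56
B: hapax=6, V=12, ratio=0.50
Difference = 0.56 − 0.50 = 0.06

0.06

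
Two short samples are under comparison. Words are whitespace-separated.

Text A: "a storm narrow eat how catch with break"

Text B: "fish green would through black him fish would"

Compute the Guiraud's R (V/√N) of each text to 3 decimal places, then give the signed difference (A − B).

0.707

A: V=8, N=8, R=2.828
B: V=6, N=8, R=2.121
Difference = 2.828 − 2.121 = 0.707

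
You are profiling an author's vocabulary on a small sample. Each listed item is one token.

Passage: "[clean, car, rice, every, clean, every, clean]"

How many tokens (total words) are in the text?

7

Tokens: clean, car, rice, every, clean, every, clean
N = 7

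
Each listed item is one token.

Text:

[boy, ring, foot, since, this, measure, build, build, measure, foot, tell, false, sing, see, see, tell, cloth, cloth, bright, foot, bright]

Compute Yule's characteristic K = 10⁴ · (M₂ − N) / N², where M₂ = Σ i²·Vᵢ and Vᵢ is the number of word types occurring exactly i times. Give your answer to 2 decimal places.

Frequencies: foot:3, measure:2, build:2, tell:2, see:2, cloth:2, bright:2, boy:1, ring:1, since:1, this:1, false:1, sing:1
N = 21. Frequency spectrum: V_1=6, V_2=6, V_3=1
M₂ = 1²·6 + 2²·6 + 3²·1 = 39
K = 10000 × (39 − 21) / 21² = 408.16

408.16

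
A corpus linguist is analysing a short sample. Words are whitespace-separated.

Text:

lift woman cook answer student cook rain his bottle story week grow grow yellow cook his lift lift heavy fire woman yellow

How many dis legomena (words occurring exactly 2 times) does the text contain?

Frequencies: lift:3, cook:3, woman:2, his:2, grow:2, yellow:2, answer:1, student:1, rain:1, bottle:1, story:1, week:1, heavy:1, fire:1
Words with frequency 2: grow, his, woman, yellow

4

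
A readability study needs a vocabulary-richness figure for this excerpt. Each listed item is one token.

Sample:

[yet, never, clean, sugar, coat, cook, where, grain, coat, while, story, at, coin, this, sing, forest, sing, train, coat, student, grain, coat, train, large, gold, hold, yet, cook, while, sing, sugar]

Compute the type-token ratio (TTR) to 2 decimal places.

0.65

N = 31 tokens, V = 20 types.
TTR = V / N = 20 / 31 = 0.65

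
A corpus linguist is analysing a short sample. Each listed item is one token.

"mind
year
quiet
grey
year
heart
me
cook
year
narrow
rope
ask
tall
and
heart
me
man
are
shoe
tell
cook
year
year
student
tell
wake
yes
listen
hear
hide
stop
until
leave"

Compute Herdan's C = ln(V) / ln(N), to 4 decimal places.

0.9206

N = 33, V = 25.
ln(V) = 3.218876, ln(N) = 3.496508
C = 3.218876 / 3.496508 = 0.9206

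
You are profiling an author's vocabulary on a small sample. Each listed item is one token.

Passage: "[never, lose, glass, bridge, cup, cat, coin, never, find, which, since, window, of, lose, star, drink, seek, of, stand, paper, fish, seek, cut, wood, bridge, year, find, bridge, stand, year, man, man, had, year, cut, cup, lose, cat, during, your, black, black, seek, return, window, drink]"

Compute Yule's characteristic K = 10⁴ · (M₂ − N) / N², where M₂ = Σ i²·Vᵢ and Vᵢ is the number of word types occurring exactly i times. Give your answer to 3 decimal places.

217.391

Frequencies: lose:3, bridge:3, seek:3, year:3, never:2, cup:2, cat:2, find:2, window:2, of:2, drink:2, stand:2, cut:2, man:2, black:2, glass:1, coin:1, which:1, since:1, star:1, … (7 more, each freq 1)
N = 46. Frequency spectrum: V_1=12, V_2=11, V_3=4
M₂ = 1²·12 + 2²·11 + 3²·4 = 92
K = 10000 × (92 − 46) / 46² = 217.391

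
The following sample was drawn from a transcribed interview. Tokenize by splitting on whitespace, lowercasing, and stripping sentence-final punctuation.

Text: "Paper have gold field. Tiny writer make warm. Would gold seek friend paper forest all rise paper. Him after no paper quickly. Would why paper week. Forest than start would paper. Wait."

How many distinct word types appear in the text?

Distinct types: {after, all, field, forest, friend, gold, have, him, make, no, paper, quickly, rise, seek, start, than, tiny, wait, warm, week, why, would, writer}
V = 23

23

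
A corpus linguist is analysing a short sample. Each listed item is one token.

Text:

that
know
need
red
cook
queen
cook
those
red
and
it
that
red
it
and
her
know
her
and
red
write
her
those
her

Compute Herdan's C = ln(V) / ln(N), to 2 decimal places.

N = 24, V = 11.
ln(V) = 2.397895, ln(N) = 3.178054
C = 2.397895 / 3.178054 = 0.75

0.75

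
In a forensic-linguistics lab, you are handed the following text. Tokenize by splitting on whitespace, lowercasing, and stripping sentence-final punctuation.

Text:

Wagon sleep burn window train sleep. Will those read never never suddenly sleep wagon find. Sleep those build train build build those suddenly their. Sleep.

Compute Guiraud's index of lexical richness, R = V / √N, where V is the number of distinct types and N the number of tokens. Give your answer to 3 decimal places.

N = 25, V = 13.
√N = 5.000000
R = 13 / 5.000000 = 2.600

2.600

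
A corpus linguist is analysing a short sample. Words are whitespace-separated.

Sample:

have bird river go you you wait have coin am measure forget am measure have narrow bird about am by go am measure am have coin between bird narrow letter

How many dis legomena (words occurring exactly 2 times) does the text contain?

Frequencies: am:5, have:4, bird:3, measure:3, go:2, you:2, coin:2, narrow:2, river:1, wait:1, forget:1, about:1, by:1, between:1, letter:1
Words with frequency 2: coin, go, narrow, you

4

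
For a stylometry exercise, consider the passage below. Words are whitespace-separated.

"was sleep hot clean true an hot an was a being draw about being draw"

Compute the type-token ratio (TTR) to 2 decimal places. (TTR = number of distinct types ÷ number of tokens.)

0.67

N = 15 tokens, V = 10 types.
TTR = V / N = 10 / 15 = 0.67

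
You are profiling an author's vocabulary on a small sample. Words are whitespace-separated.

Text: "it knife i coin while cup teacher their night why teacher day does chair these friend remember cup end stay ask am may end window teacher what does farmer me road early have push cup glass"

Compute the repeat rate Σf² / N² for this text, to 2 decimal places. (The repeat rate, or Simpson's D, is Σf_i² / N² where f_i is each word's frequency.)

Frequencies: cup:3, teacher:3, does:2, end:2, it:1, knife:1, i:1, coin:1, while:1, their:1, night:1, why:1, day:1, chair:1, these:1, friend:1, remember:1, stay:1, ask:1, am:1, … (10 more, each freq 1)
Σf² = 52; N² = 1296
Repeat rate = 52 / 1296 = 0.04

0.04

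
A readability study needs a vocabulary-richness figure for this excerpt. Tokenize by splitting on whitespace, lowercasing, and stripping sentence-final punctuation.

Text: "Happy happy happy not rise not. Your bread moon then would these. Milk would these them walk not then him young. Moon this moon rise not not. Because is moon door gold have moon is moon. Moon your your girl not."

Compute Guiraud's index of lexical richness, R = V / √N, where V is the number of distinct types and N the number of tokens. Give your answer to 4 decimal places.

3.2796

N = 41, V = 21.
√N = 6.403124
R = 21 / 6.403124 = 3.2796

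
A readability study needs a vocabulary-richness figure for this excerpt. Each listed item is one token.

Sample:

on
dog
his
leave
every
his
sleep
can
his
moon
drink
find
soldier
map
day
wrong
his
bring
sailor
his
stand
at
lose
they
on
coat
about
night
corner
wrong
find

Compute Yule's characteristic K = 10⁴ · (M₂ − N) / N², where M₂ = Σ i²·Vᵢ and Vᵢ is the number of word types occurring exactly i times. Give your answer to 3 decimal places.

Frequencies: his:5, on:2, find:2, wrong:2, dog:1, leave:1, every:1, sleep:1, can:1, moon:1, drink:1, soldier:1, map:1, day:1, bring:1, sailor:1, stand:1, at:1, lose:1, they:1, … (4 more, each freq 1)
N = 31. Frequency spectrum: V_1=20, V_2=3, V_5=1
M₂ = 1²·20 + 2²·3 + 5²·1 = 57
K = 10000 × (57 − 31) / 31² = 270.552

270.552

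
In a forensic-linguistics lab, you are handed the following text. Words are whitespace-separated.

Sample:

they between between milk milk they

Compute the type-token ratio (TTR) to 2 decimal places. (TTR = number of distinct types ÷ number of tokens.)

N = 6 tokens, V = 3 types.
TTR = V / N = 3 / 6 = 0.50

0.50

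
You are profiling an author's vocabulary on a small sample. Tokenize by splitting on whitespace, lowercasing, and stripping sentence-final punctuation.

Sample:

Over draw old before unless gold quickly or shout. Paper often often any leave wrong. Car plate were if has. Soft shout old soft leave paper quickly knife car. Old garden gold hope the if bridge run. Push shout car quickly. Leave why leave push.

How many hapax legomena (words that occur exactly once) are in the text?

17

Frequencies: leave:4, old:3, quickly:3, shout:3, car:3, gold:2, paper:2, often:2, if:2, soft:2, push:2, over:1, draw:1, before:1, unless:1, or:1, any:1, wrong:1, plate:1, were:1, … (8 more, each freq 1)
Hapax (freq=1): any, before, bridge, draw, garden, has, hope, knife, or, over, plate, run, the, unless, were, why, wrong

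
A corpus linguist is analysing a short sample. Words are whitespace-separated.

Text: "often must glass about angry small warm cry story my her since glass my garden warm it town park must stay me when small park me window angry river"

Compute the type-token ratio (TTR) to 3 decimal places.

N = 29 tokens, V = 21 types.
TTR = V / N = 21 / 29 = 0.724

0.724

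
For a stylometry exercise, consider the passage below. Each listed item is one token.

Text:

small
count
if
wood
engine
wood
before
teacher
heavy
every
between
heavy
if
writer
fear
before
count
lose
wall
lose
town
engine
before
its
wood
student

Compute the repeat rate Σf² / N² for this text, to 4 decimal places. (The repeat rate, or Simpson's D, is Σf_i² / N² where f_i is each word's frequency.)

Frequencies: wood:3, before:3, count:2, if:2, engine:2, heavy:2, lose:2, small:1, teacher:1, every:1, between:1, writer:1, fear:1, wall:1, town:1, its:1, student:1
Σf² = 48; N² = 676
Repeat rate = 48 / 676 = 0.0710

0.0710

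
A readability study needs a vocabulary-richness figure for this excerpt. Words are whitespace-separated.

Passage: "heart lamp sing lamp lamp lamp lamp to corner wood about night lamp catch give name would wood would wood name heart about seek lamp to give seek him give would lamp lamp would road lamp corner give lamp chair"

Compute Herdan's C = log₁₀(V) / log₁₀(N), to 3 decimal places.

N = 40, V = 16.
log₁₀(V) = 1.204120, log₁₀(N) = 1.602060
C = 1.204120 / 1.602060 = 0.752

0.752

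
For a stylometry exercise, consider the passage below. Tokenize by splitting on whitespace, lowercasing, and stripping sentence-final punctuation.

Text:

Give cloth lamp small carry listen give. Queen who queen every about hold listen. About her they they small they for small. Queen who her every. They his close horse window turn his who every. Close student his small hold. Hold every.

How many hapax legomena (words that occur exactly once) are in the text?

Frequencies: small:4, every:4, they:4, queen:3, who:3, hold:3, his:3, give:2, listen:2, about:2, her:2, close:2, cloth:1, lamp:1, carry:1, for:1, horse:1, window:1, turn:1, student:1
Hapax (freq=1): carry, cloth, for, horse, lamp, student, turn, window

8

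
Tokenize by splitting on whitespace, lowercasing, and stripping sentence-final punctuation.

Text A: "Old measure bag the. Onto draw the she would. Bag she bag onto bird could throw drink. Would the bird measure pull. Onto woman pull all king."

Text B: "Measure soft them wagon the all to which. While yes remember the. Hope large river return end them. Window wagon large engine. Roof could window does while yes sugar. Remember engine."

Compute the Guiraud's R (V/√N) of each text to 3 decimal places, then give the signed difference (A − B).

A: V=16, N=27, R=3.079
B: V=22, N=31, R=3.951
Difference = 3.079 − 3.951 = -0.872

-0.872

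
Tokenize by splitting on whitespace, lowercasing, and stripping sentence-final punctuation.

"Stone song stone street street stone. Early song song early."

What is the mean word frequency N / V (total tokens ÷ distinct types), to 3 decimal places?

2.500

N = 10 tokens, V = 4 types.
Mean frequency = N / V = 10 / 4 = 2.500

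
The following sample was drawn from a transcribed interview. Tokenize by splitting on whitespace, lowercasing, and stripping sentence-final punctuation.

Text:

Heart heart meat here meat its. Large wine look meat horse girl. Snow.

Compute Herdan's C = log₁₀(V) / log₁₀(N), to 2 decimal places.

N = 13, V = 10.
log₁₀(V) = 1.000000, log₁₀(N) = 1.113943
C = 1.000000 / 1.113943 = 0.90

0.90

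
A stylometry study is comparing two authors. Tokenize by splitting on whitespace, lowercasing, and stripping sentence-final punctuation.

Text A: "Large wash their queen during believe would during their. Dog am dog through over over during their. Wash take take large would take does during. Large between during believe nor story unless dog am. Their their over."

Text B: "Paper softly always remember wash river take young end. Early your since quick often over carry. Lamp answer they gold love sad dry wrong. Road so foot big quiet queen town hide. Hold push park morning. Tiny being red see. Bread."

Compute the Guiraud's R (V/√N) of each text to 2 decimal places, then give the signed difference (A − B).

-3.61

A: V=17, N=37, R=2.79
B: V=41, N=41, R=6.40
Difference = 2.79 − 6.40 = -3.61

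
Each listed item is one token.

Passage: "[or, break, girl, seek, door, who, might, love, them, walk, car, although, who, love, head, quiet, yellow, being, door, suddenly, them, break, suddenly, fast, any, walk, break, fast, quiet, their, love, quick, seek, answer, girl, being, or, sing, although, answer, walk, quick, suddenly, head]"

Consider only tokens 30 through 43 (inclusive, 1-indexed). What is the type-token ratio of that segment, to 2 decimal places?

0.86

Segment tokens 30–43: their, love, quick, seek, answer, girl, being, or, sing, although, answer, walk, quick, suddenly
Segment N = 14, segment V = 12.
TTR = 12 / 14 = 0.86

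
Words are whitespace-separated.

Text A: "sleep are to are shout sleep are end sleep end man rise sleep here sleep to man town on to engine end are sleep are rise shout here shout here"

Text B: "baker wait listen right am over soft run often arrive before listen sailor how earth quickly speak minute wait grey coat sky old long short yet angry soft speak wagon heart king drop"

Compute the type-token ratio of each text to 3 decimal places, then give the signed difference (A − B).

-0.512

TTR(A) = 11/30 = 0.367
TTR(B) = 29/33 = 0.879
Difference = 0.367 − 0.879 = -0.512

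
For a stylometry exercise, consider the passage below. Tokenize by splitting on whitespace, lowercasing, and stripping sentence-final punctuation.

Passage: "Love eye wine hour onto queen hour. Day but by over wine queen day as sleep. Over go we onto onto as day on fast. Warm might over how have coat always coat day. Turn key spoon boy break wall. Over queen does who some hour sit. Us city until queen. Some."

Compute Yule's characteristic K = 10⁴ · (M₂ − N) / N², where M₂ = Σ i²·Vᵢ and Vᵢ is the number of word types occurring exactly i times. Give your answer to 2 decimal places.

Frequencies: queen:4, day:4, over:4, hour:3, onto:3, wine:2, as:2, coat:2, some:2, love:1, eye:1, but:1, by:1, sleep:1, go:1, we:1, on:1, fast:1, warm:1, might:1, … (15 more, each freq 1)
N = 52. Frequency spectrum: V_1=26, V_2=4, V_3=2, V_4=3
M₂ = 1²·26 + 2²·4 + 3²·2 + 4²·3 = 108
K = 10000 × (108 − 52) / 52² = 207.10

207.10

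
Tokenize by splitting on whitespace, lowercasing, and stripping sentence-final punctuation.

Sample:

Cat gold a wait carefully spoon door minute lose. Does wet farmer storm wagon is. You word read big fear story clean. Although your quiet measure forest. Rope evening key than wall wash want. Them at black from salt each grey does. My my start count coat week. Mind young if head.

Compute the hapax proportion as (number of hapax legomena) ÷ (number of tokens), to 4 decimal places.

0.9231

Frequencies: does:2, my:2, cat:1, gold:1, a:1, wait:1, carefully:1, spoon:1, door:1, minute:1, lose:1, wet:1, farmer:1, storm:1, wagon:1, is:1, you:1, word:1, read:1, big:1, … (30 more, each freq 1)
Hapax count = 48; token count = 52.
Ratio = 48 / 52 = 0.9231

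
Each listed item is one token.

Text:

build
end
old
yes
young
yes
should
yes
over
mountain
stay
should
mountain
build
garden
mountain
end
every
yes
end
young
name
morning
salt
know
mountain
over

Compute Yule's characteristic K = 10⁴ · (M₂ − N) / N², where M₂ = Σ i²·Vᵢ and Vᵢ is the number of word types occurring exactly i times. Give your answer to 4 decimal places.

521.2620

Frequencies: yes:4, mountain:4, end:3, build:2, young:2, should:2, over:2, old:1, stay:1, garden:1, every:1, name:1, morning:1, salt:1, know:1
N = 27. Frequency spectrum: V_1=8, V_2=4, V_3=1, V_4=2
M₂ = 1²·8 + 2²·4 + 3²·1 + 4²·2 = 65
K = 10000 × (65 − 27) / 27² = 521.2620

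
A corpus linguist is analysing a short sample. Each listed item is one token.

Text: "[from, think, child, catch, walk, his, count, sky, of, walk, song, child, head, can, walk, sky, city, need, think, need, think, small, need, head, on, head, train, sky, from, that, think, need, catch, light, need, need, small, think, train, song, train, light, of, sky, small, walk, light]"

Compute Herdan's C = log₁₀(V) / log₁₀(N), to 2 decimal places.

0.76

N = 47, V = 19.
log₁₀(V) = 1.278754, log₁₀(N) = 1.672098
C = 1.278754 / 1.672098 = 0.76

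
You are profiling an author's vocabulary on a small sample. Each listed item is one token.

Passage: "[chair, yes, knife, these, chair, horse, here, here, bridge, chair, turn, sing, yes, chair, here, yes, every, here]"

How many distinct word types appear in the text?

Distinct types: {bridge, chair, every, here, horse, knife, sing, these, turn, yes}
V = 10

10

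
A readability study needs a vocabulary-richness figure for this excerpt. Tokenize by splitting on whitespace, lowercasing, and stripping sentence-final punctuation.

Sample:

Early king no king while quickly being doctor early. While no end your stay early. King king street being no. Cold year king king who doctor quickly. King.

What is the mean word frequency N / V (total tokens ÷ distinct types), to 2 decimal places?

2.00

N = 28 tokens, V = 14 types.
Mean frequency = N / V = 28 / 14 = 2.00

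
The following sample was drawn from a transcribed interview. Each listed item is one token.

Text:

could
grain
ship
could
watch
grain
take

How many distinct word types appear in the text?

Distinct types: {could, grain, ship, take, watch}
V = 5

5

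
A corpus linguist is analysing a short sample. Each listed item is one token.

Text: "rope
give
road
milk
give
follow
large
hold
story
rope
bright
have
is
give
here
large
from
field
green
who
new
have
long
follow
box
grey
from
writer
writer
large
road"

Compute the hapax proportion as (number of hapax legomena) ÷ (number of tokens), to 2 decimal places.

Frequencies: give:3, large:3, rope:2, road:2, follow:2, have:2, from:2, writer:2, milk:1, hold:1, story:1, bright:1, is:1, here:1, field:1, green:1, who:1, new:1, long:1, box:1, … (1 more, each freq 1)
Hapax count = 13; token count = 31.
Ratio = 13 / 31 = 0.42

0.42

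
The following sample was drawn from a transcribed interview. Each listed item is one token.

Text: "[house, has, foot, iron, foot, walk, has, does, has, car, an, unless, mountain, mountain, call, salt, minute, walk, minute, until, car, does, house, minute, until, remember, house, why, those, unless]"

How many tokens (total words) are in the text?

30

Tokens: house, has, foot, iron, foot, walk, has, does, has, car, an, unless, mountain, mountain, call, salt, minute, walk, minute, until, car, does, house, minute, until, remember, house, why, those, unless
N = 30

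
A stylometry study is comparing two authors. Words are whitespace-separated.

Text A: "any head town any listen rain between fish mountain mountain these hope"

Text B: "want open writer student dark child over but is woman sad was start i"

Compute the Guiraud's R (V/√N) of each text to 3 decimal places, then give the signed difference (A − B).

-0.855

A: V=10, N=12, R=2.887
B: V=14, N=14, R=3.742
Difference = 2.887 − 3.742 = -0.855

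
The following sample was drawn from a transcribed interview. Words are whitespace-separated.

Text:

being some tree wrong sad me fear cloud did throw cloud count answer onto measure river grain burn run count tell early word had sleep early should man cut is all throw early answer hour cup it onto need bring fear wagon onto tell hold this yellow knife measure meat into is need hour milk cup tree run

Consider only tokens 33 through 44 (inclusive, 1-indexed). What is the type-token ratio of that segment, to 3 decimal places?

0.917

Segment tokens 33–44: early, answer, hour, cup, it, onto, need, bring, fear, wagon, onto, tell
Segment N = 12, segment V = 11.
TTR = 11 / 12 = 0.917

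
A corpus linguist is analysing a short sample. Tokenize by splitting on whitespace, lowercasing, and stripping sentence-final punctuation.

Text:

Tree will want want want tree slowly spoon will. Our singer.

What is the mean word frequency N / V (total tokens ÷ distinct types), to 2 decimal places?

N = 11 tokens, V = 7 types.
Mean frequency = N / V = 11 / 7 = 1.57

1.57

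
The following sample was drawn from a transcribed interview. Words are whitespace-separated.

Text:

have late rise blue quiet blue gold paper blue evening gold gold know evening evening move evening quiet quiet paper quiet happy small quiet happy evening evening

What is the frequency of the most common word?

6

Frequencies: evening:6, quiet:5, blue:3, gold:3, paper:2, happy:2, have:1, late:1, rise:1, know:1, move:1, small:1
Most common: 'evening' with frequency 6.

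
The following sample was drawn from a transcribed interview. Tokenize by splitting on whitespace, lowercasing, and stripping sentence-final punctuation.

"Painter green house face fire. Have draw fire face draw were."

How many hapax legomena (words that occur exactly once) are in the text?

5

Frequencies: face:2, fire:2, draw:2, painter:1, green:1, house:1, have:1, were:1
Hapax (freq=1): green, have, house, painter, were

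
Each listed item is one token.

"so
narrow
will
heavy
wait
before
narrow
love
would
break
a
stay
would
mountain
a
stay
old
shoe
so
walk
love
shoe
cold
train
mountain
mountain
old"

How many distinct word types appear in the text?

Distinct types: {a, before, break, cold, heavy, love, mountain, narrow, old, shoe, so, stay, train, wait, walk, will, would}
V = 17

17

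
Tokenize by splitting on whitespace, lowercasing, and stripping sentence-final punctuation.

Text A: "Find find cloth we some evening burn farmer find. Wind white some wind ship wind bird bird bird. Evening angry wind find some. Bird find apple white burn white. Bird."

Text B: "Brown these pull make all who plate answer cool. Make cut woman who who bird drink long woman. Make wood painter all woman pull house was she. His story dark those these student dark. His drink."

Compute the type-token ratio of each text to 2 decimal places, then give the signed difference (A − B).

TTR(A) = 13/30 = 0.43
TTR(B) = 24/36 = 0.67
Difference = 0.43 − 0.67 = -0.24

-0.24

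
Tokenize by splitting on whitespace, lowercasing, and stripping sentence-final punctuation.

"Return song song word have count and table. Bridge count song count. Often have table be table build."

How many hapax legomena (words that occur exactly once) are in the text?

7

Frequencies: song:3, count:3, table:3, have:2, return:1, word:1, and:1, bridge:1, often:1, be:1, build:1
Hapax (freq=1): and, be, bridge, build, often, return, word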